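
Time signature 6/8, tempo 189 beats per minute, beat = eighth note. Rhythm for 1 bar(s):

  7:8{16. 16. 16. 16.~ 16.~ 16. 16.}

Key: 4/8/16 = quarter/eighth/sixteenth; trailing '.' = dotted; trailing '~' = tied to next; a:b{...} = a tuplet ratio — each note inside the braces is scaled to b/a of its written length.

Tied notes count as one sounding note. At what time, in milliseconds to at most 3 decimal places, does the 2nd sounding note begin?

note 2 onset = 6/7b = 272.109ms

1. 0.0ms @ 0 + 272.109ms (6/7)
2. 272.109ms @ 6/7 + 272.109ms (6/7)
3. 544.218ms @ 12/7 + 272.109ms (6/7)
4. 816.327ms @ 18/7 + 816.327ms (18/7)
5. 1632.653ms @ 36/7 + 272.109ms (6/7)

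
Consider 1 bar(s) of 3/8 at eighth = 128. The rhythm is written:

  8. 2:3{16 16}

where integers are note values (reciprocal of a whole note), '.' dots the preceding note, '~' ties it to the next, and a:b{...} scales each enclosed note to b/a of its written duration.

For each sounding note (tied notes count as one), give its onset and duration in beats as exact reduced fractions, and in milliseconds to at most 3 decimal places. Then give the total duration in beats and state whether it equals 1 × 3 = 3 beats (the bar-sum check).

1) 0.0ms=0b +703.125ms=3/2b
2) 703.125ms=3/2b +351.562ms=3/4b
3) 1054.688ms=9/4b +351.562ms=3/4b
Σ=3b of 3 (128bpm 3/8) — PASS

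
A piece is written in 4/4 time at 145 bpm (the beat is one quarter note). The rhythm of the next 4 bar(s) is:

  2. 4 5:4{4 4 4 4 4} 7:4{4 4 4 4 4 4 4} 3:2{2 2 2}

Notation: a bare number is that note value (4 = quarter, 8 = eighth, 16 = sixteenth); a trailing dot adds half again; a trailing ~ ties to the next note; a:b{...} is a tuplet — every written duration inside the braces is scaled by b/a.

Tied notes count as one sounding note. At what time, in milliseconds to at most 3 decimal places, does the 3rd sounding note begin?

1. 0.0ms @ 0 + 1241.379ms (3)
2. 1241.379ms @ 3 + 413.793ms (1)
3. 1655.172ms @ 4 + 331.034ms (4/5)
4. 1986.207ms @ 24/5 + 331.034ms (4/5)
5. 2317.241ms @ 28/5 + 331.034ms (4/5)
6. 2648.276ms @ 32/5 + 331.034ms (4/5)
7. 2979.31ms @ 36/5 + 331.034ms (4/5)
8. 3310.345ms @ 8 + 236.453ms (4/7)
9. 3546.798ms @ 60/7 + 236.453ms (4/7)
10. 3783.251ms @ 64/7 + 236.453ms (4/7)
11. 4019.704ms @ 68/7 + 236.453ms (4/7)
12. 4256.158ms @ 72/7 + 236.453ms (4/7)
13. 4492.611ms @ 76/7 + 236.453ms (4/7)
14. 4729.064ms @ 80/7 + 236.453ms (4/7)
15. 4965.517ms @ 12 + 551.724ms (4/3)
16. 5517.241ms @ 40/3 + 551.724ms (4/3)
17. 6068.966ms @ 44/3 + 551.724ms (4/3)

note 3 onset = 4b = 1655.172ms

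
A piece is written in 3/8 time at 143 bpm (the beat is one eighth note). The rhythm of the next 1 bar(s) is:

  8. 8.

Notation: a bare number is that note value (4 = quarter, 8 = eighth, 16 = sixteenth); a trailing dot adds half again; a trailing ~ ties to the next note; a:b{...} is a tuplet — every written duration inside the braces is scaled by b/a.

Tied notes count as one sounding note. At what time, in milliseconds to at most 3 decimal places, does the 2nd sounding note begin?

note 2 onset = 3/2b = 629.371ms

1. 0.0ms @ 0 + 629.371ms (3/2)
2. 629.371ms @ 3/2 + 629.371ms (3/2)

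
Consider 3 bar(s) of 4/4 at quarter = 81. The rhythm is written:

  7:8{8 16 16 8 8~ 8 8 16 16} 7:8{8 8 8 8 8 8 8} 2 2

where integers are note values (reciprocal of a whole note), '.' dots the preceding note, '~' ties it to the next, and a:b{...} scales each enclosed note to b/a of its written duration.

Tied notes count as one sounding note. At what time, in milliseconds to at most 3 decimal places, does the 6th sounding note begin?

note 6 onset = 20/7b = 2116.402ms

1. 0.0ms @ 0 + 423.28ms (4/7)
2. 423.28ms @ 4/7 + 211.64ms (2/7)
3. 634.921ms @ 6/7 + 211.64ms (2/7)
4. 846.561ms @ 8/7 + 423.28ms (4/7)
5. 1269.841ms @ 12/7 + 846.561ms (8/7)
6. 2116.402ms @ 20/7 + 423.28ms (4/7)
7. 2539.683ms @ 24/7 + 211.64ms (2/7)
8. 2751.323ms @ 26/7 + 211.64ms (2/7)
9. 2962.963ms @ 4 + 423.28ms (4/7)
10. 3386.243ms @ 32/7 + 423.28ms (4/7)
11. 3809.524ms @ 36/7 + 423.28ms (4/7)
12. 4232.804ms @ 40/7 + 423.28ms (4/7)
13. 4656.085ms @ 44/7 + 423.28ms (4/7)
14. 5079.365ms @ 48/7 + 423.28ms (4/7)
15. 5502.646ms @ 52/7 + 423.28ms (4/7)
16. 5925.926ms @ 8 + 1481.481ms (2)
17. 7407.407ms @ 10 + 1481.481ms (2)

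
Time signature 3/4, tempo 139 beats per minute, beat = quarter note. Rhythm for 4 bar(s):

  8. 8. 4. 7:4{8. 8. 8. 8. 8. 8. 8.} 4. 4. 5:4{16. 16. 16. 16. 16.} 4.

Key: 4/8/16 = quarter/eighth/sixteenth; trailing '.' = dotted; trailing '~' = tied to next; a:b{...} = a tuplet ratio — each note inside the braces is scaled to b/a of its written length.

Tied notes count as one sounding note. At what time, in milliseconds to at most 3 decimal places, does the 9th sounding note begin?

1. 0.0ms @ 0 + 323.741ms (3/4)
2. 323.741ms @ 3/4 + 323.741ms (3/4)
3. 647.482ms @ 3/2 + 647.482ms (3/2)
4. 1294.964ms @ 3 + 184.995ms (3/7)
5. 1479.959ms @ 24/7 + 184.995ms (3/7)
6. 1664.954ms @ 27/7 + 184.995ms (3/7)
7. 1849.949ms @ 30/7 + 184.995ms (3/7)
8. 2034.943ms @ 33/7 + 184.995ms (3/7)
9. 2219.938ms @ 36/7 + 184.995ms (3/7)
10. 2404.933ms @ 39/7 + 184.995ms (3/7)
11. 2589.928ms @ 6 + 647.482ms (3/2)
12. 3237.41ms @ 15/2 + 647.482ms (3/2)
13. 3884.892ms @ 9 + 129.496ms (3/10)
14. 4014.388ms @ 93/10 + 129.496ms (3/10)
15. 4143.885ms @ 48/5 + 129.496ms (3/10)
16. 4273.381ms @ 99/10 + 129.496ms (3/10)
17. 4402.878ms @ 51/5 + 129.496ms (3/10)
18. 4532.374ms @ 21/2 + 647.482ms (3/2)

note 9 onset = 36/7b = 2219.938ms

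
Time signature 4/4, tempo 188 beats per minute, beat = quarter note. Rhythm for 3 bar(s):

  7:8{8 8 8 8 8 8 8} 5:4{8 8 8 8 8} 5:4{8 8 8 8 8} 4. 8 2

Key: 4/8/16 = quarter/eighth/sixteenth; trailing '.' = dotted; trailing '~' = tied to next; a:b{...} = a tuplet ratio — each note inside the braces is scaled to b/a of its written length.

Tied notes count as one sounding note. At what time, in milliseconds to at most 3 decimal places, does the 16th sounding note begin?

note 16 onset = 36/5b = 2297.872ms

1. 0.0ms @ 0 + 182.371ms (4/7)
2. 182.371ms @ 4/7 + 182.371ms (4/7)
3. 364.742ms @ 8/7 + 182.371ms (4/7)
4. 547.112ms @ 12/7 + 182.371ms (4/7)
5. 729.483ms @ 16/7 + 182.371ms (4/7)
6. 911.854ms @ 20/7 + 182.371ms (4/7)
7. 1094.225ms @ 24/7 + 182.371ms (4/7)
8. 1276.596ms @ 4 + 127.66ms (2/5)
9. 1404.255ms @ 22/5 + 127.66ms (2/5)
10. 1531.915ms @ 24/5 + 127.66ms (2/5)
11. 1659.574ms @ 26/5 + 127.66ms (2/5)
12. 1787.234ms @ 28/5 + 127.66ms (2/5)
13. 1914.894ms @ 6 + 127.66ms (2/5)
14. 2042.553ms @ 32/5 + 127.66ms (2/5)
15. 2170.213ms @ 34/5 + 127.66ms (2/5)
16. 2297.872ms @ 36/5 + 127.66ms (2/5)
17. 2425.532ms @ 38/5 + 127.66ms (2/5)
18. 2553.191ms @ 8 + 478.723ms (3/2)
19. 3031.915ms @ 19/2 + 159.574ms (1/2)
20. 3191.489ms @ 10 + 638.298ms (2)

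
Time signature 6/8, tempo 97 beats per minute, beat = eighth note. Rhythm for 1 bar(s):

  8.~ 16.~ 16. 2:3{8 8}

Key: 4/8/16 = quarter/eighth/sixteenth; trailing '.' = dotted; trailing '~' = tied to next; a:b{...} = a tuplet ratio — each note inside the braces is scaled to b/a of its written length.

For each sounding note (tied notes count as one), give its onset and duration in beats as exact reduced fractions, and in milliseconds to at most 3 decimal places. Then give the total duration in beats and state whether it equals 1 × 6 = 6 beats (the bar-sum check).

1) 0.0ms=0b +1855.67ms=3b
2) 1855.67ms=3b +927.835ms=3/2b
3) 2783.505ms=9/2b +927.835ms=3/2b
Σ=6b of 6 (97bpm 6/8) — PASS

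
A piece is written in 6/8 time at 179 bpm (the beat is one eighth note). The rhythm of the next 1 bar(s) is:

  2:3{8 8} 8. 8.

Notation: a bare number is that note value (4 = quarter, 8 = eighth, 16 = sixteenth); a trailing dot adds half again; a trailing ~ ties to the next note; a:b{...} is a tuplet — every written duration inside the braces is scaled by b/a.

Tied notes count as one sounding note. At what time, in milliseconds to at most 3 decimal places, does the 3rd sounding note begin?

note 3 onset = 3b = 1005.587ms

1. 0.0ms @ 0 + 502.793ms (3/2)
2. 502.793ms @ 3/2 + 502.793ms (3/2)
3. 1005.587ms @ 3 + 502.793ms (3/2)
4. 1508.38ms @ 9/2 + 502.793ms (3/2)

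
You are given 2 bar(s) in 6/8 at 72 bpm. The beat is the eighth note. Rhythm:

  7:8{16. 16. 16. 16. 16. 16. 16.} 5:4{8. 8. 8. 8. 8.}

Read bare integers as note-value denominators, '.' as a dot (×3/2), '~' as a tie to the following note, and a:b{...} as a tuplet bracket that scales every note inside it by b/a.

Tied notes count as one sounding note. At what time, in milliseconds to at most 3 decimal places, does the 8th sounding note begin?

1. 0.0ms @ 0 + 714.286ms (6/7)
2. 714.286ms @ 6/7 + 714.286ms (6/7)
3. 1428.571ms @ 12/7 + 714.286ms (6/7)
4. 2142.857ms @ 18/7 + 714.286ms (6/7)
5. 2857.143ms @ 24/7 + 714.286ms (6/7)
6. 3571.429ms @ 30/7 + 714.286ms (6/7)
7. 4285.714ms @ 36/7 + 714.286ms (6/7)
8. 5000.0ms @ 6 + 1000.0ms (6/5)
9. 6000.0ms @ 36/5 + 1000.0ms (6/5)
10. 7000.0ms @ 42/5 + 1000.0ms (6/5)
11. 8000.0ms @ 48/5 + 1000.0ms (6/5)
12. 9000.0ms @ 54/5 + 1000.0ms (6/5)

note 8 onset = 6b = 5000.0ms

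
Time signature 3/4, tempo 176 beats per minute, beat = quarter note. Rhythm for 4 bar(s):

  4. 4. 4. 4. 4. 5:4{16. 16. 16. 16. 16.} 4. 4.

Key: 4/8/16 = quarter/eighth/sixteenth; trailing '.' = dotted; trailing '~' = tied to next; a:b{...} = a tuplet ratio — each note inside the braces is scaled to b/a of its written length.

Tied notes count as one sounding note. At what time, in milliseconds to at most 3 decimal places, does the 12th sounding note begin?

1. 0.0ms @ 0 + 511.364ms (3/2)
2. 511.364ms @ 3/2 + 511.364ms (3/2)
3. 1022.727ms @ 3 + 511.364ms (3/2)
4. 1534.091ms @ 9/2 + 511.364ms (3/2)
5. 2045.455ms @ 6 + 511.364ms (3/2)
6. 2556.818ms @ 15/2 + 102.273ms (3/10)
7. 2659.091ms @ 39/5 + 102.273ms (3/10)
8. 2761.364ms @ 81/10 + 102.273ms (3/10)
9. 2863.636ms @ 42/5 + 102.273ms (3/10)
10. 2965.909ms @ 87/10 + 102.273ms (3/10)
11. 3068.182ms @ 9 + 511.364ms (3/2)
12. 3579.545ms @ 21/2 + 511.364ms (3/2)

note 12 onset = 21/2b = 3579.545ms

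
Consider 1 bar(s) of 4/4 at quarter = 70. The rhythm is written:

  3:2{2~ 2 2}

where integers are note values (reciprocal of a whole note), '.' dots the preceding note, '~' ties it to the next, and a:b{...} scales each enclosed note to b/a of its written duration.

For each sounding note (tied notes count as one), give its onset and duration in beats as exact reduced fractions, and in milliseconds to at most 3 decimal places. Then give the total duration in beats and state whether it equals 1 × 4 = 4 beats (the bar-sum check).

1) 0.0ms=0b +2285.714ms=8/3b
2) 2285.714ms=8/3b +1142.857ms=4/3b
Σ=4b of 4 (70bpm 4/4) — PASS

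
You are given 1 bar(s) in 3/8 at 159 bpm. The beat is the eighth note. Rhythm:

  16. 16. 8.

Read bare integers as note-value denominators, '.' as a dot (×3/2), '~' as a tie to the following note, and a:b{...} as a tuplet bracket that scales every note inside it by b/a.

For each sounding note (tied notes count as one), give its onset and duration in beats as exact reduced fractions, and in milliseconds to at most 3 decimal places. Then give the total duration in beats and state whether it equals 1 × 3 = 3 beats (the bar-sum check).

1) 0.0ms=0b +283.019ms=3/4b
2) 283.019ms=3/4b +283.019ms=3/4b
3) 566.038ms=3/2b +566.038ms=3/2b
Σ=3b of 3 (159bpm 3/8) — PASS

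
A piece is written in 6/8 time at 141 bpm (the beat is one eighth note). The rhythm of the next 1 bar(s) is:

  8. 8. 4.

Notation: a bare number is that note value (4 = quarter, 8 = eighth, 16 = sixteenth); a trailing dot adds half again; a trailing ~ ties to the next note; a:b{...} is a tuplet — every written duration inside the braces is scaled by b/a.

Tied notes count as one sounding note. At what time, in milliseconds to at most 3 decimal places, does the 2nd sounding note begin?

note 2 onset = 3/2b = 638.298ms

1. 0.0ms @ 0 + 638.298ms (3/2)
2. 638.298ms @ 3/2 + 638.298ms (3/2)
3. 1276.596ms @ 3 + 1276.596ms (3)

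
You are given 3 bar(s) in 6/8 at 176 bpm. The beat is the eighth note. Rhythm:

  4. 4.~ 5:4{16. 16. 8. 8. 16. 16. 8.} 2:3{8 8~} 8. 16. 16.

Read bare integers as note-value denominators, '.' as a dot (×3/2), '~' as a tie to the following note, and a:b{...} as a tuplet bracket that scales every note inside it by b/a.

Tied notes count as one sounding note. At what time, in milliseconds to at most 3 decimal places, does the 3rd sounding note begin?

1. 0.0ms @ 0 + 1022.727ms (3)
2. 1022.727ms @ 3 + 1227.273ms (18/5)
3. 2250.0ms @ 33/5 + 204.545ms (3/5)
4. 2454.545ms @ 36/5 + 409.091ms (6/5)
5. 2863.636ms @ 42/5 + 409.091ms (6/5)
6. 3272.727ms @ 48/5 + 204.545ms (3/5)
7. 3477.273ms @ 51/5 + 204.545ms (3/5)
8. 3681.818ms @ 54/5 + 409.091ms (6/5)
9. 4090.909ms @ 12 + 511.364ms (3/2)
10. 4602.273ms @ 27/2 + 1022.727ms (3)
11. 5625.0ms @ 33/2 + 255.682ms (3/4)
12. 5880.682ms @ 69/4 + 255.682ms (3/4)

note 3 onset = 33/5b = 2250.0ms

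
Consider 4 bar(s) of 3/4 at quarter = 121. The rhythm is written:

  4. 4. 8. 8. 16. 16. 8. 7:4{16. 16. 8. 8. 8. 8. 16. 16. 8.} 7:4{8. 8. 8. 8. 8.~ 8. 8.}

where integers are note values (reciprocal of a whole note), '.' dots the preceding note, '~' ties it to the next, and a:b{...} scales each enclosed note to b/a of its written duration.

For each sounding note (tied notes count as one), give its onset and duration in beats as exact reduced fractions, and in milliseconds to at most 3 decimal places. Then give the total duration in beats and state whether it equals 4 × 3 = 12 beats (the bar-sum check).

1) 0.0ms=0b +743.802ms=3/2b
2) 743.802ms=3/2b +743.802ms=3/2b
3) 1487.603ms=3b +371.901ms=3/4b
4) 1859.504ms=15/4b +371.901ms=3/4b
5) 2231.405ms=9/2b +185.95ms=3/8b
6) 2417.355ms=39/8b +185.95ms=3/8b
7) 2603.306ms=21/4b +371.901ms=3/4b
8) 2975.207ms=6b +106.257ms=3/14b
9) 3081.464ms=87/14b +106.257ms=3/14b
10) 3187.721ms=45/7b +212.515ms=3/7b
11) 3400.236ms=48/7b +212.515ms=3/7b
12) 3612.751ms=51/7b +212.515ms=3/7b
13) 3825.266ms=54/7b +212.515ms=3/7b
14) 4037.78ms=57/7b +106.257ms=3/14b
15) 4144.038ms=117/14b +106.257ms=3/14b
16) 4250.295ms=60/7b +212.515ms=3/7b
17) 4462.81ms=9b +212.515ms=3/7b
18) 4675.325ms=66/7b +212.515ms=3/7b
19) 4887.839ms=69/7b +212.515ms=3/7b
20) 5100.354ms=72/7b +212.515ms=3/7b
21) 5312.869ms=75/7b +425.03ms=6/7b
22) 5737.898ms=81/7b +212.515ms=3/7b
Σ=12b of 12 (121bpm 3/4) — PASS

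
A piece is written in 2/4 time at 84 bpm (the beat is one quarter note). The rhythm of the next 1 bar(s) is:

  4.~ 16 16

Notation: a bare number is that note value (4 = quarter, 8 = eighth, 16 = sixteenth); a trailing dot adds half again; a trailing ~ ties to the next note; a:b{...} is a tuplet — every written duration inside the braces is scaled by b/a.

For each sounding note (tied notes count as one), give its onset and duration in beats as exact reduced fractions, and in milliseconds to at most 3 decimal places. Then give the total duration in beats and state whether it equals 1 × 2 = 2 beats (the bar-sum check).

1) 0.0ms=0b +1250.0ms=7/4b
2) 1250.0ms=7/4b +178.571ms=1/4b
Σ=2b of 2 (84bpm 2/4) — PASS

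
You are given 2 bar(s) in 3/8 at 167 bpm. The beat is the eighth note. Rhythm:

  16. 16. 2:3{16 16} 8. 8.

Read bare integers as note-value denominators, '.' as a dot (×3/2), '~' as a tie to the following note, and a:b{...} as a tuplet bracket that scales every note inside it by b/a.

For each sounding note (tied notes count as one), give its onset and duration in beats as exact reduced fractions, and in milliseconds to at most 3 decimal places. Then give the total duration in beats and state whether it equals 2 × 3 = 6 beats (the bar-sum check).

1) 0.0ms=0b +269.461ms=3/4b
2) 269.461ms=3/4b +269.461ms=3/4b
3) 538.922ms=3/2b +269.461ms=3/4b
4) 808.383ms=9/4b +269.461ms=3/4b
5) 1077.844ms=3b +538.922ms=3/2b
6) 1616.766ms=9/2b +538.922ms=3/2b
Σ=6b of 6 (167bpm 3/8) — PASS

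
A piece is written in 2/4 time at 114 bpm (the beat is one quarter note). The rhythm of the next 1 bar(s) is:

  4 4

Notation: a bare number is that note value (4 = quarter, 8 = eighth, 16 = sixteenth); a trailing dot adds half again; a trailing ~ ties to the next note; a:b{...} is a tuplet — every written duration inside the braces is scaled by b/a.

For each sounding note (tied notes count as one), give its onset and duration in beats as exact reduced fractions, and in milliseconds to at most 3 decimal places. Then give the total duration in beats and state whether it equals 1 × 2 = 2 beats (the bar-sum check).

1) 0.0ms=0b +526.316ms=1b
2) 526.316ms=1b +526.316ms=1b
Σ=2b of 2 (114bpm 2/4) — PASS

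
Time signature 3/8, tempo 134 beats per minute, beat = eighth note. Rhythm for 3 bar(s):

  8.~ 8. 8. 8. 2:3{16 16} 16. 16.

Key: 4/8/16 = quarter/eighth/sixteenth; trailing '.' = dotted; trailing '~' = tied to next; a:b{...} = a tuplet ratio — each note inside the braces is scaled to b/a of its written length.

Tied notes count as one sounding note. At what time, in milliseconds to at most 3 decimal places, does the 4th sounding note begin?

note 4 onset = 6b = 2686.567ms

1. 0.0ms @ 0 + 1343.284ms (3)
2. 1343.284ms @ 3 + 671.642ms (3/2)
3. 2014.925ms @ 9/2 + 671.642ms (3/2)
4. 2686.567ms @ 6 + 335.821ms (3/4)
5. 3022.388ms @ 27/4 + 335.821ms (3/4)
6. 3358.209ms @ 15/2 + 335.821ms (3/4)
7. 3694.03ms @ 33/4 + 335.821ms (3/4)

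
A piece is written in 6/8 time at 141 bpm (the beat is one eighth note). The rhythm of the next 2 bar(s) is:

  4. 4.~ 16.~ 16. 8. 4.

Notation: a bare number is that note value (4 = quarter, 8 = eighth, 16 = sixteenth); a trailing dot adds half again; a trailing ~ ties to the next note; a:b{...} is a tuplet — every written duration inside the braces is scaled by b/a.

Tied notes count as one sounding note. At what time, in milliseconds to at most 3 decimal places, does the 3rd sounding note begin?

note 3 onset = 15/2b = 3191.489ms

1. 0.0ms @ 0 + 1276.596ms (3)
2. 1276.596ms @ 3 + 1914.894ms (9/2)
3. 3191.489ms @ 15/2 + 638.298ms (3/2)
4. 3829.787ms @ 9 + 1276.596ms (3)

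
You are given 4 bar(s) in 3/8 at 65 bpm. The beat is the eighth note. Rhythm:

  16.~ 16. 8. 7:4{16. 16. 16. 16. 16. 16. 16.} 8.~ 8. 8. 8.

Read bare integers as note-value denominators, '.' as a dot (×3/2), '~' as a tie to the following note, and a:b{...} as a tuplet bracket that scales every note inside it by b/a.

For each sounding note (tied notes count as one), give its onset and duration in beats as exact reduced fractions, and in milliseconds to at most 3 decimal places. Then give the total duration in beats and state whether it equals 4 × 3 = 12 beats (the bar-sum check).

1) 0.0ms=0b +1384.615ms=3/2b
2) 1384.615ms=3/2b +1384.615ms=3/2b
3) 2769.231ms=3b +395.604ms=3/7b
4) 3164.835ms=24/7b +395.604ms=3/7b
5) 3560.44ms=27/7b +395.604ms=3/7b
6) 3956.044ms=30/7b +395.604ms=3/7b
7) 4351.648ms=33/7b +395.604ms=3/7b
8) 4747.253ms=36/7b +395.604ms=3/7b
9) 5142.857ms=39/7b +395.604ms=3/7b
10) 5538.462ms=6b +2769.231ms=3b
11) 8307.692ms=9b +1384.615ms=3/2b
12) 9692.308ms=21/2b +1384.615ms=3/2b
Σ=12b of 12 (65bpm 3/8) — PASS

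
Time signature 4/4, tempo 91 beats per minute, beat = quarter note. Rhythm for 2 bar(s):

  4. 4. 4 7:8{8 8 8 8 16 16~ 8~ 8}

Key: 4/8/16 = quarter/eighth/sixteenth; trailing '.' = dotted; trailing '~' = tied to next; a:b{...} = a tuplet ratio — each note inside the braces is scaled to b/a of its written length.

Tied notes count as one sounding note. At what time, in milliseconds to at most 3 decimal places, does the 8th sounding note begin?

note 8 onset = 44/7b = 4144.427ms

1. 0.0ms @ 0 + 989.011ms (3/2)
2. 989.011ms @ 3/2 + 989.011ms (3/2)
3. 1978.022ms @ 3 + 659.341ms (1)
4. 2637.363ms @ 4 + 376.766ms (4/7)
5. 3014.129ms @ 32/7 + 376.766ms (4/7)
6. 3390.895ms @ 36/7 + 376.766ms (4/7)
7. 3767.661ms @ 40/7 + 376.766ms (4/7)
8. 4144.427ms @ 44/7 + 188.383ms (2/7)
9. 4332.81ms @ 46/7 + 941.915ms (10/7)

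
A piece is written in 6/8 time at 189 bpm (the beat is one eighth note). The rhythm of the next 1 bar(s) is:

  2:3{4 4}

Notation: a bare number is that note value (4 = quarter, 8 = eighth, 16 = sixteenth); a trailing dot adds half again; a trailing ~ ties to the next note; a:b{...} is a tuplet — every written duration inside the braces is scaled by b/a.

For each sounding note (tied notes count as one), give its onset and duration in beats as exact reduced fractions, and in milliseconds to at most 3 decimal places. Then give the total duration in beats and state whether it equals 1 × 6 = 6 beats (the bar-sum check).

1) 0.0ms=0b +952.381ms=3b
2) 952.381ms=3b +952.381ms=3b
Σ=6b of 6 (189bpm 6/8) — PASS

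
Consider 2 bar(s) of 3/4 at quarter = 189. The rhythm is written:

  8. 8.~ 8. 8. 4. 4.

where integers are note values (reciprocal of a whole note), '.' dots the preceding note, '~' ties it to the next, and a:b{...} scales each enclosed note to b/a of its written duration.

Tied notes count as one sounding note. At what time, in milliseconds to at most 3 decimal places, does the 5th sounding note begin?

1. 0.0ms @ 0 + 238.095ms (3/4)
2. 238.095ms @ 3/4 + 476.19ms (3/2)
3. 714.286ms @ 9/4 + 238.095ms (3/4)
4. 952.381ms @ 3 + 476.19ms (3/2)
5. 1428.571ms @ 9/2 + 476.19ms (3/2)

note 5 onset = 9/2b = 1428.571ms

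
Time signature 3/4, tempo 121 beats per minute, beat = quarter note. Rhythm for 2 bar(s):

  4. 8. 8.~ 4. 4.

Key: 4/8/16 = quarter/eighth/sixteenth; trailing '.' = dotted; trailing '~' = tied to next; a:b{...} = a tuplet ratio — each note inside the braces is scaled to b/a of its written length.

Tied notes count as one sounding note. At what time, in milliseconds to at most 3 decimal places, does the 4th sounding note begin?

1. 0.0ms @ 0 + 743.802ms (3/2)
2. 743.802ms @ 3/2 + 371.901ms (3/4)
3. 1115.702ms @ 9/4 + 1115.702ms (9/4)
4. 2231.405ms @ 9/2 + 743.802ms (3/2)

note 4 onset = 9/2b = 2231.405ms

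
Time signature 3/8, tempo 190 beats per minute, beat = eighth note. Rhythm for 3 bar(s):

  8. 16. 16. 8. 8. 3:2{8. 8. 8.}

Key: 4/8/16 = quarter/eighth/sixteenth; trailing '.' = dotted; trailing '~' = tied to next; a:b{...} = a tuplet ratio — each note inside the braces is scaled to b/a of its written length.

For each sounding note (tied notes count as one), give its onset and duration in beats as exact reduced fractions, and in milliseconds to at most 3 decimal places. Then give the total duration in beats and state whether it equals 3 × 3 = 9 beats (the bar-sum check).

1) 0.0ms=0b +473.684ms=3/2b
2) 473.684ms=3/2b +236.842ms=3/4b
3) 710.526ms=9/4b +236.842ms=3/4b
4) 947.368ms=3b +473.684ms=3/2b
5) 1421.053ms=9/2b +473.684ms=3/2b
6) 1894.737ms=6b +315.789ms=1b
7) 2210.526ms=7b +315.789ms=1b
8) 2526.316ms=8b +315.789ms=1b
Σ=9b of 9 (190bpm 3/8) — PASS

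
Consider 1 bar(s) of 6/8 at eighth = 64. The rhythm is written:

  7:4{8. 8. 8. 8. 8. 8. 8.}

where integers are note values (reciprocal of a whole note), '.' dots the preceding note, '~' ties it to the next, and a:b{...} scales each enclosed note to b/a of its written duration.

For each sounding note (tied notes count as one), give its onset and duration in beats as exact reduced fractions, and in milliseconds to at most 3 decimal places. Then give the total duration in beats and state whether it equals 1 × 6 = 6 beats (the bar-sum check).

1) 0.0ms=0b +803.571ms=6/7b
2) 803.571ms=6/7b +803.571ms=6/7b
3) 1607.143ms=12/7b +803.571ms=6/7b
4) 2410.714ms=18/7b +803.571ms=6/7b
5) 3214.286ms=24/7b +803.571ms=6/7b
6) 4017.857ms=30/7b +803.571ms=6/7b
7) 4821.429ms=36/7b +803.571ms=6/7b
Σ=6b of 6 (64bpm 6/8) — PASS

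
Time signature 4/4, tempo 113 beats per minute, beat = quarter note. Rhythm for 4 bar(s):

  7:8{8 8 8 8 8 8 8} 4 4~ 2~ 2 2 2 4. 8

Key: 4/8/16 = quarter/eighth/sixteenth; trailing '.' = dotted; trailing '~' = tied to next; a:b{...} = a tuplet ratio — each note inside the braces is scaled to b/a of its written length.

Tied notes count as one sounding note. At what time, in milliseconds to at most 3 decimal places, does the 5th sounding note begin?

1. 0.0ms @ 0 + 303.413ms (4/7)
2. 303.413ms @ 4/7 + 303.413ms (4/7)
3. 606.827ms @ 8/7 + 303.413ms (4/7)
4. 910.24ms @ 12/7 + 303.413ms (4/7)
5. 1213.654ms @ 16/7 + 303.413ms (4/7)
6. 1517.067ms @ 20/7 + 303.413ms (4/7)
7. 1820.48ms @ 24/7 + 303.413ms (4/7)
8. 2123.894ms @ 4 + 530.973ms (1)
9. 2654.867ms @ 5 + 2654.867ms (5)
10. 5309.735ms @ 10 + 1061.947ms (2)
11. 6371.681ms @ 12 + 1061.947ms (2)
12. 7433.628ms @ 14 + 796.46ms (3/2)
13. 8230.088ms @ 31/2 + 265.487ms (1/2)

note 5 onset = 16/7b = 1213.654ms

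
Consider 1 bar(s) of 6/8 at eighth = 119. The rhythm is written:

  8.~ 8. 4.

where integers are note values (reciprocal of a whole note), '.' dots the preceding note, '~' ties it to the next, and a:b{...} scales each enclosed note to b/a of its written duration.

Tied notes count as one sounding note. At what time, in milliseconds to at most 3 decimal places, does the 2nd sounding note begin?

1. 0.0ms @ 0 + 1512.605ms (3)
2. 1512.605ms @ 3 + 1512.605ms (3)

note 2 onset = 3b = 1512.605ms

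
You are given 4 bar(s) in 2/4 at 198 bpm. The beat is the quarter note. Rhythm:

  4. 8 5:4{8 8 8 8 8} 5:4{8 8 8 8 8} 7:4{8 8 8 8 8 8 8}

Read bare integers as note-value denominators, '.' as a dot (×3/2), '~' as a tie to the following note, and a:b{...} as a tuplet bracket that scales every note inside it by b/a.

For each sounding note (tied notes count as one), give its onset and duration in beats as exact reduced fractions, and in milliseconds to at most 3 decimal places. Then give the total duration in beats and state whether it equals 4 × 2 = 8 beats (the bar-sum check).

1) 0.0ms=0b +454.545ms=3/2b
2) 454.545ms=3/2b +151.515ms=1/2b
3) 606.061ms=2b +121.212ms=2/5b
4) 727.273ms=12/5b +121.212ms=2/5b
5) 848.485ms=14/5b +121.212ms=2/5b
6) 969.697ms=16/5b +121.212ms=2/5b
7) 1090.909ms=18/5b +121.212ms=2/5b
8) 1212.121ms=4b +121.212ms=2/5b
9) 1333.333ms=22/5b +121.212ms=2/5b
10) 1454.545ms=24/5b +121.212ms=2/5b
11) 1575.758ms=26/5b +121.212ms=2/5b
12) 1696.97ms=28/5b +121.212ms=2/5b
13) 1818.182ms=6b +86.58ms=2/7b
14) 1904.762ms=44/7b +86.58ms=2/7b
15) 1991.342ms=46/7b +86.58ms=2/7b
16) 2077.922ms=48/7b +86.58ms=2/7b
17) 2164.502ms=50/7b +86.58ms=2/7b
18) 2251.082ms=52/7b +86.58ms=2/7b
19) 2337.662ms=54/7b +86.58ms=2/7b
Σ=8b of 8 (198bpm 2/4) — PASS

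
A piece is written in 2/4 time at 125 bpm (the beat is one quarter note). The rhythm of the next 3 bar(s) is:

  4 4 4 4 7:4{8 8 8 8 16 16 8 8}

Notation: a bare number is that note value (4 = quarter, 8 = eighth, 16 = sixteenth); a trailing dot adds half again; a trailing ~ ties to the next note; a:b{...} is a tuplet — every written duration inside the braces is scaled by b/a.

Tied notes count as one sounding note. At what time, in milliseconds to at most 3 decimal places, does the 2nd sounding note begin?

1. 0.0ms @ 0 + 480.0ms (1)
2. 480.0ms @ 1 + 480.0ms (1)
3. 960.0ms @ 2 + 480.0ms (1)
4. 1440.0ms @ 3 + 480.0ms (1)
5. 1920.0ms @ 4 + 137.143ms (2/7)
6. 2057.143ms @ 30/7 + 137.143ms (2/7)
7. 2194.286ms @ 32/7 + 137.143ms (2/7)
8. 2331.429ms @ 34/7 + 137.143ms (2/7)
9. 2468.571ms @ 36/7 + 68.571ms (1/7)
10. 2537.143ms @ 37/7 + 68.571ms (1/7)
11. 2605.714ms @ 38/7 + 137.143ms (2/7)
12. 2742.857ms @ 40/7 + 137.143ms (2/7)

note 2 onset = 1b = 480.0ms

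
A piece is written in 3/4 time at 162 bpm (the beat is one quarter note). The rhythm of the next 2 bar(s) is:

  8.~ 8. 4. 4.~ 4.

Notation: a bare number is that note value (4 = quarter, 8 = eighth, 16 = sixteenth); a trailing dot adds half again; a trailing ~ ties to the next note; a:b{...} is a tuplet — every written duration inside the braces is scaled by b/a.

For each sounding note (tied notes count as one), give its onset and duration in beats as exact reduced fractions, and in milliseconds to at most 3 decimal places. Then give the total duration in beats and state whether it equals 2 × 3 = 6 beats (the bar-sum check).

1) 0.0ms=0b +555.556ms=3/2b
2) 555.556ms=3/2b +555.556ms=3/2b
3) 1111.111ms=3b +1111.111ms=3b
Σ=6b of 6 (162bpm 3/4) — PASS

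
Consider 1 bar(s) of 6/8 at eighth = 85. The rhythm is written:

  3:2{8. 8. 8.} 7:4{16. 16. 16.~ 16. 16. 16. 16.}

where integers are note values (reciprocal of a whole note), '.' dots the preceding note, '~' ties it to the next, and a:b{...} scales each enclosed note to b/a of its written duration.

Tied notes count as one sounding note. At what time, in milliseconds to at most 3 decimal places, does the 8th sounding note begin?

1. 0.0ms @ 0 + 705.882ms (1)
2. 705.882ms @ 1 + 705.882ms (1)
3. 1411.765ms @ 2 + 705.882ms (1)
4. 2117.647ms @ 3 + 302.521ms (3/7)
5. 2420.168ms @ 24/7 + 302.521ms (3/7)
6. 2722.689ms @ 27/7 + 605.042ms (6/7)
7. 3327.731ms @ 33/7 + 302.521ms (3/7)
8. 3630.252ms @ 36/7 + 302.521ms (3/7)
9. 3932.773ms @ 39/7 + 302.521ms (3/7)

note 8 onset = 36/7b = 3630.252ms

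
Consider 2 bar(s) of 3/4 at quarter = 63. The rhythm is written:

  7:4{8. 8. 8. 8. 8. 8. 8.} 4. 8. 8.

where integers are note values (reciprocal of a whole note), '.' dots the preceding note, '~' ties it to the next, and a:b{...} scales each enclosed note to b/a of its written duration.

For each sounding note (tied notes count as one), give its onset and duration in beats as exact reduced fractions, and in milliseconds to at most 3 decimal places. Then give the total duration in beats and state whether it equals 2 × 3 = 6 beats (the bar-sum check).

1) 0.0ms=0b +408.163ms=3/7b
2) 408.163ms=3/7b +408.163ms=3/7b
3) 816.327ms=6/7b +408.163ms=3/7b
4) 1224.49ms=9/7b +408.163ms=3/7b
5) 1632.653ms=12/7b +408.163ms=3/7b
6) 2040.816ms=15/7b +408.163ms=3/7b
7) 2448.98ms=18/7b +408.163ms=3/7b
8) 2857.143ms=3b +1428.571ms=3/2b
9) 4285.714ms=9/2b +714.286ms=3/4b
10) 5000.0ms=21/4b +714.286ms=3/4b
Σ=6b of 6 (63bpm 3/4) — PASS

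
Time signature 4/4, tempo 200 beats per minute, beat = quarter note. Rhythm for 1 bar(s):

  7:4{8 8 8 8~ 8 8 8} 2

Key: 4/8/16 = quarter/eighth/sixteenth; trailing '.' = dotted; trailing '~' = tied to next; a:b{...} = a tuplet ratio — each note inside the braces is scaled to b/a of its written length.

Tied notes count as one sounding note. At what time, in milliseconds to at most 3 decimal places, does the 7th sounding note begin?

note 7 onset = 2b = 600.0ms

1. 0.0ms @ 0 + 85.714ms (2/7)
2. 85.714ms @ 2/7 + 85.714ms (2/7)
3. 171.429ms @ 4/7 + 85.714ms (2/7)
4. 257.143ms @ 6/7 + 171.429ms (4/7)
5. 428.571ms @ 10/7 + 85.714ms (2/7)
6. 514.286ms @ 12/7 + 85.714ms (2/7)
7. 600.0ms @ 2 + 600.0ms (2)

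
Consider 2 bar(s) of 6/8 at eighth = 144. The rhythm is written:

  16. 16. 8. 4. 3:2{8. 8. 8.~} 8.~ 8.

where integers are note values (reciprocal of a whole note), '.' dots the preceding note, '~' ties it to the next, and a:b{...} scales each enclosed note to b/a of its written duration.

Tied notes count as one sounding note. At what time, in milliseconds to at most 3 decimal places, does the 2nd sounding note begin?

note 2 onset = 3/4b = 312.5ms

1. 0.0ms @ 0 + 312.5ms (3/4)
2. 312.5ms @ 3/4 + 312.5ms (3/4)
3. 625.0ms @ 3/2 + 625.0ms (3/2)
4. 1250.0ms @ 3 + 1250.0ms (3)
5. 2500.0ms @ 6 + 416.667ms (1)
6. 2916.667ms @ 7 + 416.667ms (1)
7. 3333.333ms @ 8 + 1666.667ms (4)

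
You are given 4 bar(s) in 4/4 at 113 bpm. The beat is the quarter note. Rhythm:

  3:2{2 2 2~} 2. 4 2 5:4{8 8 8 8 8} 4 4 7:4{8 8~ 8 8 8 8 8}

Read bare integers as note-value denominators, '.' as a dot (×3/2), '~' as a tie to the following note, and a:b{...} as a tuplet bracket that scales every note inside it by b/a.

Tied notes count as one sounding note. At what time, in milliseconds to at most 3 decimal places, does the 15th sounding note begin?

1. 0.0ms @ 0 + 707.965ms (4/3)
2. 707.965ms @ 4/3 + 707.965ms (4/3)
3. 1415.929ms @ 8/3 + 2300.885ms (13/3)
4. 3716.814ms @ 7 + 530.973ms (1)
5. 4247.788ms @ 8 + 1061.947ms (2)
6. 5309.735ms @ 10 + 212.389ms (2/5)
7. 5522.124ms @ 52/5 + 212.389ms (2/5)
8. 5734.513ms @ 54/5 + 212.389ms (2/5)
9. 5946.903ms @ 56/5 + 212.389ms (2/5)
10. 6159.292ms @ 58/5 + 212.389ms (2/5)
11. 6371.681ms @ 12 + 530.973ms (1)
12. 6902.655ms @ 13 + 530.973ms (1)
13. 7433.628ms @ 14 + 151.707ms (2/7)
14. 7585.335ms @ 100/7 + 303.413ms (4/7)
15. 7888.748ms @ 104/7 + 151.707ms (2/7)
16. 8040.455ms @ 106/7 + 151.707ms (2/7)
17. 8192.162ms @ 108/7 + 151.707ms (2/7)
18. 8343.869ms @ 110/7 + 151.707ms (2/7)

note 15 onset = 104/7b = 7888.748ms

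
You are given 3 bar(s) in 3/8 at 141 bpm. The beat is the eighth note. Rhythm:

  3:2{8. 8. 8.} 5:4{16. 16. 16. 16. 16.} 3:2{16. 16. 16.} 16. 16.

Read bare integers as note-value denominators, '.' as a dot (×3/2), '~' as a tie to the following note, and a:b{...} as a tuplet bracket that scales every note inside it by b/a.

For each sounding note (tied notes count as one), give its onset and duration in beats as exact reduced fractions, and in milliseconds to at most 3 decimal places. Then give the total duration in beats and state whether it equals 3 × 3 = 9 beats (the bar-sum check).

1) 0.0ms=0b +425.532ms=1b
2) 425.532ms=1b +425.532ms=1b
3) 851.064ms=2b +425.532ms=1b
4) 1276.596ms=3b +255.319ms=3/5b
5) 1531.915ms=18/5b +255.319ms=3/5b
6) 1787.234ms=21/5b +255.319ms=3/5b
7) 2042.553ms=24/5b +255.319ms=3/5b
8) 2297.872ms=27/5b +255.319ms=3/5b
9) 2553.191ms=6b +212.766ms=1/2b
10) 2765.957ms=13/2b +212.766ms=1/2b
11) 2978.723ms=7b +212.766ms=1/2b
12) 3191.489ms=15/2b +319.149ms=3/4b
13) 3510.638ms=33/4b +319.149ms=3/4b
Σ=9b of 9 (141bpm 3/8) — PASS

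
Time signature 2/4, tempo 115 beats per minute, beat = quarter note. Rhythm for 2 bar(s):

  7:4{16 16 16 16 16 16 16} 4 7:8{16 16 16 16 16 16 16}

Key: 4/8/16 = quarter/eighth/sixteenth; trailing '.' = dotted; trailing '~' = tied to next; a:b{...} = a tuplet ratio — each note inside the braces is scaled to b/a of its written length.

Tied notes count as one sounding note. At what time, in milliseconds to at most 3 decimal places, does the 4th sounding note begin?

note 4 onset = 3/7b = 223.602ms

1. 0.0ms @ 0 + 74.534ms (1/7)
2. 74.534ms @ 1/7 + 74.534ms (1/7)
3. 149.068ms @ 2/7 + 74.534ms (1/7)
4. 223.602ms @ 3/7 + 74.534ms (1/7)
5. 298.137ms @ 4/7 + 74.534ms (1/7)
6. 372.671ms @ 5/7 + 74.534ms (1/7)
7. 447.205ms @ 6/7 + 74.534ms (1/7)
8. 521.739ms @ 1 + 521.739ms (1)
9. 1043.478ms @ 2 + 149.068ms (2/7)
10. 1192.547ms @ 16/7 + 149.068ms (2/7)
11. 1341.615ms @ 18/7 + 149.068ms (2/7)
12. 1490.683ms @ 20/7 + 149.068ms (2/7)
13. 1639.752ms @ 22/7 + 149.068ms (2/7)
14. 1788.82ms @ 24/7 + 149.068ms (2/7)
15. 1937.888ms @ 26/7 + 149.068ms (2/7)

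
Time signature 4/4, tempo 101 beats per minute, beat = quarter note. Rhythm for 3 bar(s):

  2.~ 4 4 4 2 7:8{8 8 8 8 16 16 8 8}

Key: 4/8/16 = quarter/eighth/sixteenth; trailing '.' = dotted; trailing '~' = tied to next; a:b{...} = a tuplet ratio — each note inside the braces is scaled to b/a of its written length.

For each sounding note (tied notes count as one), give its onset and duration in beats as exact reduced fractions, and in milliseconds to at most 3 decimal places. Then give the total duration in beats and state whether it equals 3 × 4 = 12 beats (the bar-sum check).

1) 0.0ms=0b +2376.238ms=4b
2) 2376.238ms=4b +594.059ms=1b
3) 2970.297ms=5b +594.059ms=1b
4) 3564.356ms=6b +1188.119ms=2b
5) 4752.475ms=8b +339.463ms=4/7b
6) 5091.938ms=60/7b +339.463ms=4/7b
7) 5431.4ms=64/7b +339.463ms=4/7b
8) 5770.863ms=68/7b +339.463ms=4/7b
9) 6110.325ms=72/7b +169.731ms=2/7b
10) 6280.057ms=74/7b +169.731ms=2/7b
11) 6449.788ms=76/7b +339.463ms=4/7b
12) 6789.25ms=80/7b +339.463ms=4/7b
Σ=12b of 12 (101bpm 4/4) — PASS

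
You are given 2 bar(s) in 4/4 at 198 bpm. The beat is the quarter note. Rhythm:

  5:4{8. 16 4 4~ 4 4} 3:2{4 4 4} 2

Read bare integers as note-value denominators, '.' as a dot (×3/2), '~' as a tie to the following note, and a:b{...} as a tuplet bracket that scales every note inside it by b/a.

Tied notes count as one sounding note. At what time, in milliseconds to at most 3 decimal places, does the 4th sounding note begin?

1. 0.0ms @ 0 + 181.818ms (3/5)
2. 181.818ms @ 3/5 + 60.606ms (1/5)
3. 242.424ms @ 4/5 + 242.424ms (4/5)
4. 484.848ms @ 8/5 + 484.848ms (8/5)
5. 969.697ms @ 16/5 + 242.424ms (4/5)
6. 1212.121ms @ 4 + 202.02ms (2/3)
7. 1414.141ms @ 14/3 + 202.02ms (2/3)
8. 1616.162ms @ 16/3 + 202.02ms (2/3)
9. 1818.182ms @ 6 + 606.061ms (2)

note 4 onset = 8/5b = 484.848ms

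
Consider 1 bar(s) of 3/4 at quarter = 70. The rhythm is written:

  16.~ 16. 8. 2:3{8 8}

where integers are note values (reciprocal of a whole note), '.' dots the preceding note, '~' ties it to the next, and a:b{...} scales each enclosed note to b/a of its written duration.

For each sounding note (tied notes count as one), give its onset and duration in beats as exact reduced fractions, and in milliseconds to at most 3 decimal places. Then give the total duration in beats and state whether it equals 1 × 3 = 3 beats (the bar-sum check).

1) 0.0ms=0b +642.857ms=3/4b
2) 642.857ms=3/4b +642.857ms=3/4b
3) 1285.714ms=3/2b +642.857ms=3/4b
4) 1928.571ms=9/4b +642.857ms=3/4b
Σ=3b of 3 (70bpm 3/4) — PASS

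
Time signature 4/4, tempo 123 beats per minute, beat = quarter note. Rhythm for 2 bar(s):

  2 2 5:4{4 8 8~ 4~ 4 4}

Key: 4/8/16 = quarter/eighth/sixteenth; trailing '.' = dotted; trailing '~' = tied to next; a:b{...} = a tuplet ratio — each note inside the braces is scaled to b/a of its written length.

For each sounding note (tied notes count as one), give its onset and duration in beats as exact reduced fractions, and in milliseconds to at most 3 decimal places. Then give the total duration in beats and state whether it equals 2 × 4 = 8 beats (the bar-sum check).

1) 0.0ms=0b +975.61ms=2b
2) 975.61ms=2b +975.61ms=2b
3) 1951.22ms=4b +390.244ms=4/5b
4) 2341.463ms=24/5b +195.122ms=2/5b
5) 2536.585ms=26/5b +975.61ms=2b
6) 3512.195ms=36/5b +390.244ms=4/5b
Σ=8b of 8 (123bpm 4/4) — PASS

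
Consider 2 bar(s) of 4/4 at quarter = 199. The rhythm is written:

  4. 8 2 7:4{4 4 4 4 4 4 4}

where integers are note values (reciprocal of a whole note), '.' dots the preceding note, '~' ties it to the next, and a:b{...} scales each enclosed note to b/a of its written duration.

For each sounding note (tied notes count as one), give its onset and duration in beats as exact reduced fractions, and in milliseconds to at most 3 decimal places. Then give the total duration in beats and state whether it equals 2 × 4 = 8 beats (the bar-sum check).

1) 0.0ms=0b +452.261ms=3/2b
2) 452.261ms=3/2b +150.754ms=1/2b
3) 603.015ms=2b +603.015ms=2b
4) 1206.03ms=4b +172.29ms=4/7b
5) 1378.32ms=32/7b +172.29ms=4/7b
6) 1550.61ms=36/7b +172.29ms=4/7b
7) 1722.9ms=40/7b +172.29ms=4/7b
8) 1895.19ms=44/7b +172.29ms=4/7b
9) 2067.48ms=48/7b +172.29ms=4/7b
10) 2239.77ms=52/7b +172.29ms=4/7b
Σ=8b of 8 (199bpm 4/4) — PASS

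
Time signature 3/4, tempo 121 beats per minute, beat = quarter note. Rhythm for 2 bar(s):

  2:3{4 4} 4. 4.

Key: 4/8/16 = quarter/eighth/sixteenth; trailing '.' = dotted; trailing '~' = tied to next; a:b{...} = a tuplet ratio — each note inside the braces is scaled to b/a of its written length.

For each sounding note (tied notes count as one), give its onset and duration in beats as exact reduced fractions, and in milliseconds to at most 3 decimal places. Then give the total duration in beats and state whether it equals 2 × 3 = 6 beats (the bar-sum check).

1) 0.0ms=0b +743.802ms=3/2b
2) 743.802ms=3/2b +743.802ms=3/2b
3) 1487.603ms=3b +743.802ms=3/2b
4) 2231.405ms=9/2b +743.802ms=3/2b
Σ=6b of 6 (121bpm 3/4) — PASS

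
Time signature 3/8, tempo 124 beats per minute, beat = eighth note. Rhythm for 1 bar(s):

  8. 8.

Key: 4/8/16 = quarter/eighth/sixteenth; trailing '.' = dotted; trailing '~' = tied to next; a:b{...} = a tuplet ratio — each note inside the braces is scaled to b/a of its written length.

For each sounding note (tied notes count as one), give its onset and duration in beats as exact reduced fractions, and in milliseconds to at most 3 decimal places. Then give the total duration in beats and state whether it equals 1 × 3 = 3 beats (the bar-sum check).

1) 0.0ms=0b +725.806ms=3/2b
2) 725.806ms=3/2b +725.806ms=3/2b
Σ=3b of 3 (124bpm 3/8) — PASS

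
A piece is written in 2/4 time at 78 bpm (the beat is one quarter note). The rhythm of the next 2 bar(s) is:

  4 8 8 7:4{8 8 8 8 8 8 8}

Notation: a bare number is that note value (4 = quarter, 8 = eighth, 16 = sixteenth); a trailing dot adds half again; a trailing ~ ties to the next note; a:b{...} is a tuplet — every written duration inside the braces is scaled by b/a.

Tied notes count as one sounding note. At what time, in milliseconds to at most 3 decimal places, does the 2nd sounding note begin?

1. 0.0ms @ 0 + 769.231ms (1)
2. 769.231ms @ 1 + 384.615ms (1/2)
3. 1153.846ms @ 3/2 + 384.615ms (1/2)
4. 1538.462ms @ 2 + 219.78ms (2/7)
5. 1758.242ms @ 16/7 + 219.78ms (2/7)
6. 1978.022ms @ 18/7 + 219.78ms (2/7)
7. 2197.802ms @ 20/7 + 219.78ms (2/7)
8. 2417.582ms @ 22/7 + 219.78ms (2/7)
9. 2637.363ms @ 24/7 + 219.78ms (2/7)
10. 2857.143ms @ 26/7 + 219.78ms (2/7)

note 2 onset = 1b = 769.231ms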